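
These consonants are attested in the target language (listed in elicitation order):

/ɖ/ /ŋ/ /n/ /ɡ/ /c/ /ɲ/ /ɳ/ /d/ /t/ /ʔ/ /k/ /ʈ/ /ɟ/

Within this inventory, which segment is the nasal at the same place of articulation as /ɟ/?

/ɲ/

/ɟ/ is a voiced palatal stop.
The nasal at the same place is a palatal nasal — in this inventory, /ɲ/.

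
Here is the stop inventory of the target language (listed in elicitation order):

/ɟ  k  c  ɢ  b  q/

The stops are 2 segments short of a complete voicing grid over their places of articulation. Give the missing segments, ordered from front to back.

/p/, /ɡ/

bilabial: voiceless —, voiced /b/.
palatal: voiceless /c/, voiced /ɟ/.
velar: voiceless /k/, voiced —.
uvular: voiceless /q/, voiced /ɢ/.
Gaps, from front to back: bilabial lacks voiceless (/p/); velar lacks voiced (/ɡ/).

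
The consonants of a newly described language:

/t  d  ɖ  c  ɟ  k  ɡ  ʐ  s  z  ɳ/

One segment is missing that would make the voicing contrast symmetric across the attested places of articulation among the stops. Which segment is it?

Voiceless: /t/ (alveolar), /c/ (palatal), /k/ (velar).
Voiced: /d/ (alveolar), /ɖ/ (retroflex), /ɟ/ (palatal), /ɡ/ (velar).
The retroflex row has no voiceless member, so the gap is the voiceless retroflex stop /ʈ/.

/ʈ/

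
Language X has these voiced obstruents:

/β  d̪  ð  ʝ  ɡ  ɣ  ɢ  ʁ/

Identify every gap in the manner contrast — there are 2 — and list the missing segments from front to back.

place of articulation  stop      fricative
bilabial          —         β       
dental            d̪        ð       
palatal           —         ʝ       
velar             ɡ         ɣ       
uvular            ɢ         ʁ       
Gaps, from front to back: bilabial lacks stop (/b/); palatal lacks stop (/ɟ/).

/b/, /ɟ/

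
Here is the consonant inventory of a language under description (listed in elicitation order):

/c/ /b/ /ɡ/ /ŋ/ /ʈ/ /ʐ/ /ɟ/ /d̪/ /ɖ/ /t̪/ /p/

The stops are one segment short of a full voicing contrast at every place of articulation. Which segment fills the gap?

/k/

bilabial: voiceless /p/, voiced /b/.
dental: voiceless /t̪/, voiced /d̪/.
retroflex: voiceless /ʈ/, voiced /ɖ/.
palatal: voiceless /c/, voiced /ɟ/.
velar: voiceless —, voiced /ɡ/.
The velar row has no voiceless member, so the gap is the voiceless velar stop /k/.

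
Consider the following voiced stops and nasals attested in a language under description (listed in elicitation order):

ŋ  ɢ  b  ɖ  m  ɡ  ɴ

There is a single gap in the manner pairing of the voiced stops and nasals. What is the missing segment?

/ɳ/

Oral stop: /b/ (bilabial), /ɖ/ (retroflex), /ɡ/ (velar), /ɢ/ (uvular).
Nasal: /m/ (bilabial), /ŋ/ (velar), /ɴ/ (uvular).
The retroflex row has no nasal member, so the gap is the retroflex nasal /ɳ/.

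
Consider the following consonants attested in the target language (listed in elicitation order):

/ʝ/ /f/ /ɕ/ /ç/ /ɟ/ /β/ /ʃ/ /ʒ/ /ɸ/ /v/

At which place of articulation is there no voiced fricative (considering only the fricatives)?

alveolo-palatal

bilabial: voiceless /ɸ/, voiced /β/.
labiodental: voiceless /f/, voiced /v/.
postalveolar: voiceless /ʃ/, voiced /ʒ/.
alveolo-palatal: voiceless /ɕ/, voiced —.
palatal: voiceless /ç/, voiced /ʝ/.
Every place of articulation has a voiced member except alveolo-palatal, where /ʑ/ would be expected.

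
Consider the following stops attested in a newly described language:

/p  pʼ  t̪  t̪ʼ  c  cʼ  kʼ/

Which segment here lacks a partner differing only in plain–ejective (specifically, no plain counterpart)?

Bilabial: /p/ ~ /pʼ/
Dental: /t̪/ ~ /t̪ʼ/
Palatal: /c/ ~ /cʼ/
Velar: only /kʼ/ (ejective); no plain partner.
So /kʼ/ is the unpaired segment.

/kʼ/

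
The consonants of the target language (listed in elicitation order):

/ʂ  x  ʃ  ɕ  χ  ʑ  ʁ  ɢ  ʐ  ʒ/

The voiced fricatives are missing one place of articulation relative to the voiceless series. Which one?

Voiceless: /ʃ/ (postalveolar), /ʂ/ (retroflex), /ɕ/ (alveolo-palatal), /x/ (velar), /χ/ (uvular).
Voiced: /ʒ/ (postalveolar), /ʐ/ (retroflex), /ʑ/ (alveolo-palatal), /ʁ/ (uvular).
Every place of articulation has a voiced member except velar, where /ɣ/ would be expected.

velar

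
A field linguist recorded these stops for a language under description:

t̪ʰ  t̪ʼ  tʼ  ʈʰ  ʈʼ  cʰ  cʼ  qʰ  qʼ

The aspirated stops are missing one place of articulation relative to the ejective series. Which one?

dental: aspirated /t̪ʰ/, ejective /t̪ʼ/.
alveolar: aspirated —, ejective /tʼ/.
retroflex: aspirated /ʈʰ/, ejective /ʈʼ/.
palatal: aspirated /cʰ/, ejective /cʼ/.
uvular: aspirated /qʰ/, ejective /qʼ/.
Every place of articulation has an aspirated member except alveolar, where /tʰ/ would be expected.

alveolar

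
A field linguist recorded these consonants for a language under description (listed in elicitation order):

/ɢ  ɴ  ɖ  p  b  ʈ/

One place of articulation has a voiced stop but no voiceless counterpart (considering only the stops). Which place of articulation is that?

uvular

bilabial: voiceless /p/, voiced /b/.
retroflex: voiceless /ʈ/, voiced /ɖ/.
uvular: voiceless —, voiced /ɢ/.
Every place of articulation has a voiceless member except uvular, where /q/ would be expected.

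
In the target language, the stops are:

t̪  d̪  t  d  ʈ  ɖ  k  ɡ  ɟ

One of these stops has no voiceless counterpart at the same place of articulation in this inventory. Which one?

Dental: /t̪/ ~ /d̪/
Alveolar: /t/ ~ /d/
Retroflex: /ʈ/ ~ /ɖ/
Velar: /k/ ~ /ɡ/
Palatal: only /ɟ/ (voiced); no voiceless partner.
So /ɟ/ is the unpaired segment.

/ɟ/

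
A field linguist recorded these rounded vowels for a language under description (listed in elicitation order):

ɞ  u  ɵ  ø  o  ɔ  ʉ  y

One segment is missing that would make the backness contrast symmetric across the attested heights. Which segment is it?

high: front /y/, central /ʉ/, back /u/.
high-mid: front /ø/, central /ɵ/, back /o/.
low-mid: front —, central /ɞ/, back /ɔ/.
The low-mid row has no front member, so the gap is the low-mid front rounded vowel /œ/.

/œ/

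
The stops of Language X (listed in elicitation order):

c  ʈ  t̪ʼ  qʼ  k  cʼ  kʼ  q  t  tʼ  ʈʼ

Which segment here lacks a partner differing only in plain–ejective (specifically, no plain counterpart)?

/t̪ʼ/

Alveolar: /t/ ~ /tʼ/
Retroflex: /ʈ/ ~ /ʈʼ/
Palatal: /c/ ~ /cʼ/
Velar: /k/ ~ /kʼ/
Uvular: /q/ ~ /qʼ/
Dental: only /t̪ʼ/ (ejective); no plain partner.
So /t̪ʼ/ is the unpaired segment.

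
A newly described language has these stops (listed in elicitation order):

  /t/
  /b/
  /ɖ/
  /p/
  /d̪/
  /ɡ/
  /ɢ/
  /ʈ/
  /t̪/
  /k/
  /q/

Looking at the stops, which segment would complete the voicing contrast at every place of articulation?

/d/

place of articulation  voiceless  voiced  
bilabial          p         b       
dental            t̪        d̪      
alveolar          t         —       
retroflex         ʈ         ɖ       
velar             k         ɡ       
uvular            q         ɢ       
The alveolar row has no voiced member, so the gap is the voiced alveolar stop /d/.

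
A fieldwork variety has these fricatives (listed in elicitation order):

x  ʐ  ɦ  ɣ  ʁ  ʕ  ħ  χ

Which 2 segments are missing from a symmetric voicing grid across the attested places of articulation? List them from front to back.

/ʂ/, /h/

retroflex: voiceless —, voiced /ʐ/.
velar: voiceless /x/, voiced /ɣ/.
uvular: voiceless /χ/, voiced /ʁ/.
pharyngeal: voiceless /ħ/, voiced /ʕ/.
glottal: voiceless —, voiced /ɦ/.
Gaps, from front to back: retroflex lacks voiceless (/ʂ/); glottal lacks voiceless (/h/).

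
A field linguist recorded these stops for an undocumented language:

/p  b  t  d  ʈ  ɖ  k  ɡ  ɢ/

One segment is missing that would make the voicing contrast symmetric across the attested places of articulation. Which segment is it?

place of articulation  voiceless  voiced  
bilabial          p         b       
alveolar          t         d       
retroflex         ʈ         ɖ       
velar             k         ɡ       
uvular            —         ɢ       
The uvular row has no voiceless member, so the gap is the voiceless uvular stop /q/.

/q/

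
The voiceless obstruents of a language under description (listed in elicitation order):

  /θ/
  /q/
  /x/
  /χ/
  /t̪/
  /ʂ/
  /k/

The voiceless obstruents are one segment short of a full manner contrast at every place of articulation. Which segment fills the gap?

/ʈ/

place of articulation  stop      fricative
dental            t̪        θ       
retroflex         —         ʂ       
velar             k         x       
uvular            q         χ       
The retroflex row has no stop member, so the gap is the retroflex stop /ʈ/.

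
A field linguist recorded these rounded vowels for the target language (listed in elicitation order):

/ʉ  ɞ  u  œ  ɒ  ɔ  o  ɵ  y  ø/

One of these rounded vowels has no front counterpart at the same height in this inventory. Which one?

/ɒ/

High: /y/ ~ /ʉ/ ~ /u/
High-mid: /ø/ ~ /ɵ/ ~ /o/
Low-mid: /œ/ ~ /ɞ/ ~ /ɔ/
Low: only /ɒ/ (back); no front partner.
So /ɒ/ is the unpaired segment.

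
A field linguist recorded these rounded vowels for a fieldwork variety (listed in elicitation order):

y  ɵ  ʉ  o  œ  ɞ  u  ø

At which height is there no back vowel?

low-mid

height            front     central   back    
high              y         ʉ         u       
high-mid          ø         ɵ         o       
low-mid           œ         ɞ         —       
Every height has a back member except low-mid, where /ɔ/ would be expected.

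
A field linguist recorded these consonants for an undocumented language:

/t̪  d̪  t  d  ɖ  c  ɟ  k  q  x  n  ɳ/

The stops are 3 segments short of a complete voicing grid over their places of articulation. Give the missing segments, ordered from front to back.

dental: voiceless /t̪/, voiced /d̪/.
alveolar: voiceless /t/, voiced /d/.
retroflex: voiceless —, voiced /ɖ/.
palatal: voiceless /c/, voiced /ɟ/.
velar: voiceless /k/, voiced —.
uvular: voiceless /q/, voiced —.
Gaps, from front to back: retroflex lacks voiceless (/ʈ/); velar lacks voiced (/ɡ/); uvular lacks voiced (/ɢ/).

/ʈ/, /ɡ/, /ɢ/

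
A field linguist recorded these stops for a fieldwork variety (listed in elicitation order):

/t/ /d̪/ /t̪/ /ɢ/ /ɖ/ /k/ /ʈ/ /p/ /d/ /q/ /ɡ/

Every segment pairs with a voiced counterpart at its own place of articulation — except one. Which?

Dental: /t̪/ ~ /d̪/
Alveolar: /t/ ~ /d/
Retroflex: /ʈ/ ~ /ɖ/
Velar: /k/ ~ /ɡ/
Uvular: /q/ ~ /ɢ/
Bilabial: only /p/ (voiceless); no voiced partner.
So /p/ is the unpaired segment.

/p/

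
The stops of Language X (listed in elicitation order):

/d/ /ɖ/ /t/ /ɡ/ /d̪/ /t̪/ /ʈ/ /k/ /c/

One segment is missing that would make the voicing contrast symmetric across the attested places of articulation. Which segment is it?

/ɟ/

dental: voiceless /t̪/, voiced /d̪/.
alveolar: voiceless /t/, voiced /d/.
retroflex: voiceless /ʈ/, voiced /ɖ/.
palatal: voiceless /c/, voiced —.
velar: voiceless /k/, voiced /ɡ/.
The palatal row has no voiced member, so the gap is the voiced palatal stop /ɟ/.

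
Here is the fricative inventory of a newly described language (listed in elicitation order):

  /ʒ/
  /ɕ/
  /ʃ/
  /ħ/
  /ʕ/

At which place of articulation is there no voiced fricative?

alveolo-palatal

place of articulation  voiceless  voiced  
postalveolar      ʃ         ʒ       
alveolo-palatal   ɕ         —       
pharyngeal        ħ         ʕ       
Every place of articulation has a voiced member except alveolo-palatal, where /ʑ/ would be expected.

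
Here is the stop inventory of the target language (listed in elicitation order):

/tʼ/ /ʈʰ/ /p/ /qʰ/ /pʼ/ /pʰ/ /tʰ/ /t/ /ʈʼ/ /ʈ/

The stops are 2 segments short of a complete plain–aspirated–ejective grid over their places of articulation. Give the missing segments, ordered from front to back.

bilabial: plain /p/, aspirated /pʰ/, ejective /pʼ/.
alveolar: plain /t/, aspirated /tʰ/, ejective /tʼ/.
retroflex: plain /ʈ/, aspirated /ʈʰ/, ejective /ʈʼ/.
uvular: plain —, aspirated /qʰ/, ejective —.
Gaps, from front to back: uvular lacks plain (/q/); uvular lacks ejective (/qʼ/).

/q/, /qʼ/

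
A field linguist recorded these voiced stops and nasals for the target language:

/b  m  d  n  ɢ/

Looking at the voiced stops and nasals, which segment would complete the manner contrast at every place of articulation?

/ɴ/

place of articulation  oral stop  nasal   
bilabial          b         m       
alveolar          d         n       
uvular            ɢ         —       
The uvular row has no nasal member, so the gap is the uvular nasal /ɴ/.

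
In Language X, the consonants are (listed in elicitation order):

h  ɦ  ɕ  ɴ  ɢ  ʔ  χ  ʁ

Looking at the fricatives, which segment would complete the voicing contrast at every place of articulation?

/ʑ/

alveolo-palatal: voiceless /ɕ/, voiced —.
uvular: voiceless /χ/, voiced /ʁ/.
glottal: voiceless /h/, voiced /ɦ/.
The alveolo-palatal row has no voiced member, so the gap is the voiced alveolo-palatal fricative /ʑ/.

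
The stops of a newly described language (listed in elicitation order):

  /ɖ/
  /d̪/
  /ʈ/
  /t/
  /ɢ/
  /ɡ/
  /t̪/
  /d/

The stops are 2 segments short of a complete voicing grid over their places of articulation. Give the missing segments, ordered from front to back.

/k/, /q/

Voiceless: /t̪/ (dental), /t/ (alveolar), /ʈ/ (retroflex).
Voiced: /d̪/ (dental), /d/ (alveolar), /ɖ/ (retroflex), /ɡ/ (velar), /ɢ/ (uvular).
Gaps, from front to back: velar lacks voiceless (/k/); uvular lacks voiceless (/q/).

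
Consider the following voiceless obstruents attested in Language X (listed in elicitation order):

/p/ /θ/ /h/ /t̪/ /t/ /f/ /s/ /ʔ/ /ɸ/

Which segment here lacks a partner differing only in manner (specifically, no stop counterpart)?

Bilabial: /p/ ~ /ɸ/
Dental: /t̪/ ~ /θ/
Alveolar: /t/ ~ /s/
Glottal: /ʔ/ ~ /h/
Labiodental: only /f/ (fricative); no stop partner.
So /f/ is the unpaired segment.

/f/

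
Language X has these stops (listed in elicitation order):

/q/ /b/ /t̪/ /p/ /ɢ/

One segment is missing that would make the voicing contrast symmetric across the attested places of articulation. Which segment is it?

place of articulation  voiceless  voiced  
bilabial          p         b       
dental            t̪        —       
uvular            q         ɢ       
The dental row has no voiced member, so the gap is the voiced dental stop /d̪/.

/d̪/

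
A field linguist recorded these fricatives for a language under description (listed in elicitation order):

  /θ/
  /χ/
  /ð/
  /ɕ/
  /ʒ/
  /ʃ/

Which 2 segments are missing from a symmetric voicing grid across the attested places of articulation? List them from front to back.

place of articulation  voiceless  voiced  
dental            θ         ð       
postalveolar      ʃ         ʒ       
alveolo-palatal   ɕ         —       
uvular            χ         —       
Gaps, from front to back: alveolo-palatal lacks voiced (/ʑ/); uvular lacks voiced (/ʁ/).

/ʑ/, /ʁ/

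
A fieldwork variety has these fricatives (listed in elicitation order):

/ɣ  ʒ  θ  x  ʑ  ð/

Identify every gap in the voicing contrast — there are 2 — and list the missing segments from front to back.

/ʃ/, /ɕ/

place of articulation  voiceless  voiced  
dental            θ         ð       
postalveolar      —         ʒ       
alveolo-palatal   —         ʑ       
velar             x         ɣ       
Gaps, from front to back: postalveolar lacks voiceless (/ʃ/); alveolo-palatal lacks voiceless (/ɕ/).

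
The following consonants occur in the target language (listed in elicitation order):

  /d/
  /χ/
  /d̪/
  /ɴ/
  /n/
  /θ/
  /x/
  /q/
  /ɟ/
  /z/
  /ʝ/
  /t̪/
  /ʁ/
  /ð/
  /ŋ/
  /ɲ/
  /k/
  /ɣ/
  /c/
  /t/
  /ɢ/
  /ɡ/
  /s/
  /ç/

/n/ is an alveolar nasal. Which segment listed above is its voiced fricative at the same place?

The voiced fricative at the same place is a voiced alveolar fricative — in this inventory, /z/.

/z/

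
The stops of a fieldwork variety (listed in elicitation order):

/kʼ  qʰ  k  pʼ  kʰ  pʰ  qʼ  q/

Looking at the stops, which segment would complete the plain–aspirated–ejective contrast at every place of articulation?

Plain: /k/ (velar), /q/ (uvular).
Aspirated: /pʰ/ (bilabial), /kʰ/ (velar), /qʰ/ (uvular).
Ejective: /pʼ/ (bilabial), /kʼ/ (velar), /qʼ/ (uvular).
The bilabial row has no plain member, so the gap is the plain bilabial stop /p/.

/p/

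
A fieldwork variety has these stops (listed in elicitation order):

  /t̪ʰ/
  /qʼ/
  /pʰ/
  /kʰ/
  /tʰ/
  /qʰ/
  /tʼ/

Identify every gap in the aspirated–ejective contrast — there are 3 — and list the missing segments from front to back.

/pʼ/, /t̪ʼ/, /kʼ/

Aspirated: /pʰ/ (bilabial), /t̪ʰ/ (dental), /tʰ/ (alveolar), /kʰ/ (velar), /qʰ/ (uvular).
Ejective: /tʼ/ (alveolar), /qʼ/ (uvular).
Gaps, from front to back: bilabial lacks ejective (/pʼ/); dental lacks ejective (/t̪ʼ/); velar lacks ejective (/kʼ/).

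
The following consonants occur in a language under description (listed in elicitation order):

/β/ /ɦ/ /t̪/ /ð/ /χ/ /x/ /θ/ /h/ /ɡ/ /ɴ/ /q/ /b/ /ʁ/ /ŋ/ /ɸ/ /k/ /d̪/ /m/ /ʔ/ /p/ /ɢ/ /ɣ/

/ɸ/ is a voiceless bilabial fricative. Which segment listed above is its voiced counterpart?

The voiced counterpart is a voiced bilabial fricative — in this inventory, /β/.

/β/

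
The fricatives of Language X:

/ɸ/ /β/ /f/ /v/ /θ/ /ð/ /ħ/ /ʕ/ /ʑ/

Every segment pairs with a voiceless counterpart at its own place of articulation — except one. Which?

Bilabial: /ɸ/ ~ /β/
Labiodental: /f/ ~ /v/
Dental: /θ/ ~ /ð/
Pharyngeal: /ħ/ ~ /ʕ/
Alveolo-palatal: only /ʑ/ (voiced); no voiceless partner.
So /ʑ/ is the unpaired segment.

/ʑ/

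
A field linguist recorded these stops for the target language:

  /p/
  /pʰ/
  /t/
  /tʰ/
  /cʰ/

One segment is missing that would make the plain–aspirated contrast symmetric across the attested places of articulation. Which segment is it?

/c/

bilabial: plain /p/, aspirated /pʰ/.
alveolar: plain /t/, aspirated /tʰ/.
palatal: plain —, aspirated /cʰ/.
The palatal row has no plain member, so the gap is the plain palatal stop /c/.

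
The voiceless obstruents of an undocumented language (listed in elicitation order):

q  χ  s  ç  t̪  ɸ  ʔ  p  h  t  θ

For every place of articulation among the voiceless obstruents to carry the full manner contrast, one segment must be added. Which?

/c/

bilabial: stop /p/, fricative /ɸ/.
dental: stop /t̪/, fricative /θ/.
alveolar: stop /t/, fricative /s/.
palatal: stop —, fricative /ç/.
uvular: stop /q/, fricative /χ/.
glottal: stop /ʔ/, fricative /h/.
The palatal row has no stop member, so the gap is the palatal stop /c/.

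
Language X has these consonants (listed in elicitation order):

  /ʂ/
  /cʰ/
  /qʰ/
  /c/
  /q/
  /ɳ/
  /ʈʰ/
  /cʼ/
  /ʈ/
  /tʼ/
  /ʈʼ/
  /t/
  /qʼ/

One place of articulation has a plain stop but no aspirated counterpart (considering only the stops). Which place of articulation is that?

alveolar

Plain: /t/ (alveolar), /ʈ/ (retroflex), /c/ (palatal), /q/ (uvular).
Aspirated: /ʈʰ/ (retroflex), /cʰ/ (palatal), /qʰ/ (uvular).
Ejective: /tʼ/ (alveolar), /ʈʼ/ (retroflex), /cʼ/ (palatal), /qʼ/ (uvular).
Every place of articulation has an aspirated member except alveolar, where /tʰ/ would be expected.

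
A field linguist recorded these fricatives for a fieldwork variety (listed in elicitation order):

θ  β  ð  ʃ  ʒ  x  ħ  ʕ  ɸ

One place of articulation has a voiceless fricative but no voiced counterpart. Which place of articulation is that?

velar

Voiceless: /ɸ/ (bilabial), /θ/ (dental), /ʃ/ (postalveolar), /x/ (velar), /ħ/ (pharyngeal).
Voiced: /β/ (bilabial), /ð/ (dental), /ʒ/ (postalveolar), /ʕ/ (pharyngeal).
Every place of articulation has a voiced member except velar, where /ɣ/ would be expected.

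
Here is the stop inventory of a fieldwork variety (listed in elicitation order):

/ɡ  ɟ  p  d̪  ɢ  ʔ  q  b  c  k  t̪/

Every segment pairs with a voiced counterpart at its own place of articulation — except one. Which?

Bilabial: /p/ ~ /b/
Dental: /t̪/ ~ /d̪/
Palatal: /c/ ~ /ɟ/
Velar: /k/ ~ /ɡ/
Uvular: /q/ ~ /ɢ/
Glottal: only /ʔ/ (voiceless); no voiced partner.
So /ʔ/ is the unpaired segment.

/ʔ/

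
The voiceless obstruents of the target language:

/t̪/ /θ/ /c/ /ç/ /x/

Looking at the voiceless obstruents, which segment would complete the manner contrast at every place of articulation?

place of articulation  stop      fricative
dental            t̪        θ       
palatal           c         ç       
velar             —         x       
The velar row has no stop member, so the gap is the velar stop /k/.

/k/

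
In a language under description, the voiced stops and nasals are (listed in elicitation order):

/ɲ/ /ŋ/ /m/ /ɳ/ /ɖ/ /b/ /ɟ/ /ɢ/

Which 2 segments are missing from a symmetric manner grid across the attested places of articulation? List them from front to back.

place of articulation  oral stop  nasal   
bilabial          b         m       
retroflex         ɖ         ɳ       
palatal           ɟ         ɲ       
velar             —         ŋ       
uvular            ɢ         —       
Gaps, from front to back: velar lacks oral stop (/ɡ/); uvular lacks nasal (/ɴ/).

/ɡ/, /ɴ/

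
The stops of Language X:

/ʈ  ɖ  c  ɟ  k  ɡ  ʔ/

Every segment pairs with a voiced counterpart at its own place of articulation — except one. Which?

Retroflex: /ʈ/ ~ /ɖ/
Palatal: /c/ ~ /ɟ/
Velar: /k/ ~ /ɡ/
Glottal: only /ʔ/ (voiceless); no voiced partner.
So /ʔ/ is the unpaired segment.

/ʔ/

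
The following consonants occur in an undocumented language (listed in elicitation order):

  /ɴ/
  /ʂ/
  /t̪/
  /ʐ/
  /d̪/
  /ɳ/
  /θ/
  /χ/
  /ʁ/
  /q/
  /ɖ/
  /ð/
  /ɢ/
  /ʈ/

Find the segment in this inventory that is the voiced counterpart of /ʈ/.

/ɖ/

/ʈ/ is a voiceless retroflex stop.
The voiced counterpart is a voiced retroflex stop — in this inventory, /ɖ/.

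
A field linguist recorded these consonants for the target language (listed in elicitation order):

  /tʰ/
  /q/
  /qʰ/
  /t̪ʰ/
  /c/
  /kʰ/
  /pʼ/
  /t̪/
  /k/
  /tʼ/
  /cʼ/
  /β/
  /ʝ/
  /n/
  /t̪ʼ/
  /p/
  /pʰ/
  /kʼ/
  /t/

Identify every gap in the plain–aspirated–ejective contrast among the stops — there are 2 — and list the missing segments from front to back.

/cʰ/, /qʼ/

bilabial: plain /p/, aspirated /pʰ/, ejective /pʼ/.
dental: plain /t̪/, aspirated /t̪ʰ/, ejective /t̪ʼ/.
alveolar: plain /t/, aspirated /tʰ/, ejective /tʼ/.
palatal: plain /c/, aspirated —, ejective /cʼ/.
velar: plain /k/, aspirated /kʰ/, ejective /kʼ/.
uvular: plain /q/, aspirated /qʰ/, ejective —.
Gaps, from front to back: palatal lacks aspirated (/cʰ/); uvular lacks ejective (/qʼ/).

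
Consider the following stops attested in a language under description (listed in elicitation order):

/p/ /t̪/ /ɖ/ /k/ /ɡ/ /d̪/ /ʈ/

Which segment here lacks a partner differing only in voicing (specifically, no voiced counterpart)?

/p/

Dental: /t̪/ ~ /d̪/
Retroflex: /ʈ/ ~ /ɖ/
Velar: /k/ ~ /ɡ/
Bilabial: only /p/ (voiceless); no voiced partner.
So /p/ is the unpaired segment.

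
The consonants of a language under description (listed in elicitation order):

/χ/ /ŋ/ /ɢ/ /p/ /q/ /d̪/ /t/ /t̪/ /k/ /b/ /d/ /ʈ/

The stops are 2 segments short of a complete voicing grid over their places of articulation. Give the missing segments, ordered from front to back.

Voiceless: /p/ (bilabial), /t̪/ (dental), /t/ (alveolar), /ʈ/ (retroflex), /k/ (velar), /q/ (uvular).
Voiced: /b/ (bilabial), /d̪/ (dental), /d/ (alveolar), /ɢ/ (uvular).
Gaps, from front to back: retroflex lacks voiced (/ɖ/); velar lacks voiced (/ɡ/).

/ɖ/, /ɡ/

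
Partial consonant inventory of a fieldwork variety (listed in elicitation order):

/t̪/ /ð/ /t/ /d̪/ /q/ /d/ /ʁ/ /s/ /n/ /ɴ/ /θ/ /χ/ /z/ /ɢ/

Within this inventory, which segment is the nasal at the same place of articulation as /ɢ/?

/ɢ/ is a voiced uvular stop.
The nasal at the same place is an uvular nasal — in this inventory, /ɴ/.

/ɴ/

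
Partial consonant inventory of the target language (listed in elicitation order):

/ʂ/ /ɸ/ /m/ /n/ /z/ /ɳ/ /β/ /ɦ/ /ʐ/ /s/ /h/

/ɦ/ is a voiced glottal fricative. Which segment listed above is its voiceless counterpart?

/h/

The voiceless counterpart is a voiceless glottal fricative — in this inventory, /h/.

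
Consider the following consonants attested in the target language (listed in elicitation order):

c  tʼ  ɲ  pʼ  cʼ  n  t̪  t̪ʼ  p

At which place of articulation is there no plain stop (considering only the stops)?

place of articulation  plain     ejective
bilabial          p         pʼ      
dental            t̪        t̪ʼ     
alveolar          —         tʼ      
palatal           c         cʼ      
Every place of articulation has a plain member except alveolar, where /t/ would be expected.

alveolar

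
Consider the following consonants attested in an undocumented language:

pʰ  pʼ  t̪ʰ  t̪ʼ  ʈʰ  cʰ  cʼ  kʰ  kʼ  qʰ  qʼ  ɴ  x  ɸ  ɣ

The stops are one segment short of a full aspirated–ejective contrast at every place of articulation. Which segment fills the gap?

bilabial: aspirated /pʰ/, ejective /pʼ/.
dental: aspirated /t̪ʰ/, ejective /t̪ʼ/.
retroflex: aspirated /ʈʰ/, ejective —.
palatal: aspirated /cʰ/, ejective /cʼ/.
velar: aspirated /kʰ/, ejective /kʼ/.
uvular: aspirated /qʰ/, ejective /qʼ/.
The retroflex row has no ejective member, so the gap is the ejective retroflex stop /ʈʼ/.

/ʈʼ/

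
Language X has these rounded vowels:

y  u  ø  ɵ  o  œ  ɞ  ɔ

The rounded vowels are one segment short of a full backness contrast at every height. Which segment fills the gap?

high: front /y/, central —, back /u/.
high-mid: front /ø/, central /ɵ/, back /o/.
low-mid: front /œ/, central /ɞ/, back /ɔ/.
The high row has no central member, so the gap is the high central rounded vowel /ʉ/.

/ʉ/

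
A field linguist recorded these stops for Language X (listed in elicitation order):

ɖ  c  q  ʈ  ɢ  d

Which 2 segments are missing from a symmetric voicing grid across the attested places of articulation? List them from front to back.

place of articulation  voiceless  voiced  
alveolar          —         d       
retroflex         ʈ         ɖ       
palatal           c         —       
uvular            q         ɢ       
Gaps, from front to back: alveolar lacks voiceless (/t/); palatal lacks voiced (/ɟ/).

/t/, /ɟ/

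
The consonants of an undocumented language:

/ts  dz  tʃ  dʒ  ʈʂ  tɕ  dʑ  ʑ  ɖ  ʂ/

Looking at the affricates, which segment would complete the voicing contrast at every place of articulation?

Voiceless: /ts/ (alveolar), /tʃ/ (postalveolar), /ʈʂ/ (retroflex), /tɕ/ (alveolo-palatal).
Voiced: /dz/ (alveolar), /dʒ/ (postalveolar), /dʑ/ (alveolo-palatal).
The retroflex row has no voiced member, so the gap is the voiced retroflex affricate /ɖʐ/.

/ɖʐ/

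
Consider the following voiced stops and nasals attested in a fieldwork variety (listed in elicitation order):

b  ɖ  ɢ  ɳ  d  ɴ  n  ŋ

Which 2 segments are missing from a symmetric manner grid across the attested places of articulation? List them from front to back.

/m/, /ɡ/

Oral stop: /b/ (bilabial), /d/ (alveolar), /ɖ/ (retroflex), /ɢ/ (uvular).
Nasal: /n/ (alveolar), /ɳ/ (retroflex), /ŋ/ (velar), /ɴ/ (uvular).
Gaps, from front to back: bilabial lacks nasal (/m/); velar lacks oral stop (/ɡ/).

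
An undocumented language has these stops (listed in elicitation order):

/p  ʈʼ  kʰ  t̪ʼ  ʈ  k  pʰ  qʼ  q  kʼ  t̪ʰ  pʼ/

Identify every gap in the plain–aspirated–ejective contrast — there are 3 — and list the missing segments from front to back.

bilabial: plain /p/, aspirated /pʰ/, ejective /pʼ/.
dental: plain —, aspirated /t̪ʰ/, ejective /t̪ʼ/.
retroflex: plain /ʈ/, aspirated —, ejective /ʈʼ/.
velar: plain /k/, aspirated /kʰ/, ejective /kʼ/.
uvular: plain /q/, aspirated —, ejective /qʼ/.
Gaps, from front to back: dental lacks plain (/t̪/); retroflex lacks aspirated (/ʈʰ/); uvular lacks aspirated (/qʰ/).

/t̪/, /ʈʰ/, /qʰ/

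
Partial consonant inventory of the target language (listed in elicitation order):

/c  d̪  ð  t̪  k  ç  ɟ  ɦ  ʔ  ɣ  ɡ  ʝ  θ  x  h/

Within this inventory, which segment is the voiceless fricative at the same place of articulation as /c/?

/c/ is a voiceless palatal stop.
The voiceless fricative at the same place is a voiceless palatal fricative — in this inventory, /ç/.

/ç/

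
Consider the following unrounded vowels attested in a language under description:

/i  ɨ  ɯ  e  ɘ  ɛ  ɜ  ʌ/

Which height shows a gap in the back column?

high-mid

high: front /i/, central /ɨ/, back /ɯ/.
high-mid: front /e/, central /ɘ/, back —.
low-mid: front /ɛ/, central /ɜ/, back /ʌ/.
Every height has a back member except high-mid, where /ɤ/ would be expected.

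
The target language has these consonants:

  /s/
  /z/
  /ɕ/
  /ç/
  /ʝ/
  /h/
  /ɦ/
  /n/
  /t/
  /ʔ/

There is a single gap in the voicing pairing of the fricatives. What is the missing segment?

Voiceless: /s/ (alveolar), /ɕ/ (alveolo-palatal), /ç/ (palatal), /h/ (glottal).
Voiced: /z/ (alveolar), /ʝ/ (palatal), /ɦ/ (glottal).
The alveolo-palatal row has no voiced member, so the gap is the voiced alveolo-palatal fricative /ʑ/.

/ʑ/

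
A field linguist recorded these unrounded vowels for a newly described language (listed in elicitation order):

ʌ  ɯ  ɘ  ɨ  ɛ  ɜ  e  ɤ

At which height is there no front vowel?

Front: /e/ (high-mid), /ɛ/ (low-mid).
Central: /ɨ/ (high), /ɘ/ (high-mid), /ɜ/ (low-mid).
Back: /ɯ/ (high), /ɤ/ (high-mid), /ʌ/ (low-mid).
Every height has a front member except high, where /i/ would be expected.

high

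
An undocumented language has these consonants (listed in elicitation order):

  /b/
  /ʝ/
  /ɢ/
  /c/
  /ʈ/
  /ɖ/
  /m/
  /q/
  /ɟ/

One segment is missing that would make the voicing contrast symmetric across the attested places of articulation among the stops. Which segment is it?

/p/

bilabial: voiceless —, voiced /b/.
retroflex: voiceless /ʈ/, voiced /ɖ/.
palatal: voiceless /c/, voiced /ɟ/.
uvular: voiceless /q/, voiced /ɢ/.
The bilabial row has no voiceless member, so the gap is the voiceless bilabial stop /p/.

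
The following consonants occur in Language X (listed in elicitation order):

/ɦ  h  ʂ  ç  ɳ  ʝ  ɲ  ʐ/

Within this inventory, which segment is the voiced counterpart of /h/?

/h/ is a voiceless glottal fricative.
The voiced counterpart is a voiced glottal fricative — in this inventory, /ɦ/.

/ɦ/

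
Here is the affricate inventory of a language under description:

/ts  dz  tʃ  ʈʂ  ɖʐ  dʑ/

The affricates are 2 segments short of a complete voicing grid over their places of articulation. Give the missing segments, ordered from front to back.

/dʒ/, /tɕ/

alveolar: voiceless /ts/, voiced /dz/.
postalveolar: voiceless /tʃ/, voiced —.
retroflex: voiceless /ʈʂ/, voiced /ɖʐ/.
alveolo-palatal: voiceless —, voiced /dʑ/.
Gaps, from front to back: postalveolar lacks voiced (/dʒ/); alveolo-palatal lacks voiceless (/tɕ/).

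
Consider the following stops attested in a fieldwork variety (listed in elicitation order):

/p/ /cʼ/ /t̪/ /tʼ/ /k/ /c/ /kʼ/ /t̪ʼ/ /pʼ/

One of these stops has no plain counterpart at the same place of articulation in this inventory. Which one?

/tʼ/

Bilabial: /p/ ~ /pʼ/
Dental: /t̪/ ~ /t̪ʼ/
Palatal: /c/ ~ /cʼ/
Velar: /k/ ~ /kʼ/
Alveolar: only /tʼ/ (ejective); no plain partner.
So /tʼ/ is the unpaired segment.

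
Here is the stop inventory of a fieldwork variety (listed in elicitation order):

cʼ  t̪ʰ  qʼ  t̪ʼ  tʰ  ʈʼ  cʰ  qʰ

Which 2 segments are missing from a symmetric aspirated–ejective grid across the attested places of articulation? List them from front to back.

place of articulation  aspirated  ejective
dental            t̪ʰ       t̪ʼ     
alveolar          tʰ        —       
retroflex         —         ʈʼ      
palatal           cʰ        cʼ      
uvular            qʰ        qʼ      
Gaps, from front to back: alveolar lacks ejective (/tʼ/); retroflex lacks aspirated (/ʈʰ/).

/tʼ/, /ʈʰ/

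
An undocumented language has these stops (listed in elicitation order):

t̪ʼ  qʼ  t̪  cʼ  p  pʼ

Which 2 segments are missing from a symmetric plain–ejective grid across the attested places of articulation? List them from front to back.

place of articulation  plain     ejective
bilabial          p         pʼ      
dental            t̪        t̪ʼ     
palatal           —         cʼ      
uvular            —         qʼ      
Gaps, from front to back: palatal lacks plain (/c/); uvular lacks plain (/q/).

/c/, /q/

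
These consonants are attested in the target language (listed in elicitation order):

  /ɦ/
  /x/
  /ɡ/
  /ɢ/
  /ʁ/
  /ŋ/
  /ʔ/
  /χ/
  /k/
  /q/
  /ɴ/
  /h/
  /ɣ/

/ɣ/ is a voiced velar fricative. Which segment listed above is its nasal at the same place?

/ŋ/

The nasal at the same place is a velar nasal — in this inventory, /ŋ/.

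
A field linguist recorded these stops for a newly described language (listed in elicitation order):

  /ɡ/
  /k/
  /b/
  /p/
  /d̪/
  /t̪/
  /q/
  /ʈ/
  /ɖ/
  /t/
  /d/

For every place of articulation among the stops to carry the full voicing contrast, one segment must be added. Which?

/ɢ/

place of articulation  voiceless  voiced  
bilabial          p         b       
dental            t̪        d̪      
alveolar          t         d       
retroflex         ʈ         ɖ       
velar             k         ɡ       
uvular            q         —       
The uvular row has no voiced member, so the gap is the voiced uvular stop /ɢ/.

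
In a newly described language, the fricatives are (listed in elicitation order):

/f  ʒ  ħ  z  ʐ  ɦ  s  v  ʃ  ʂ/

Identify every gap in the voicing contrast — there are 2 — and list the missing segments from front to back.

/ʕ/, /h/

Voiceless: /f/ (labiodental), /s/ (alveolar), /ʃ/ (postalveolar), /ʂ/ (retroflex), /ħ/ (pharyngeal).
Voiced: /v/ (labiodental), /z/ (alveolar), /ʒ/ (postalveolar), /ʐ/ (retroflex), /ɦ/ (glottal).
Gaps, from front to back: pharyngeal lacks voiced (/ʕ/); glottal lacks voiceless (/h/).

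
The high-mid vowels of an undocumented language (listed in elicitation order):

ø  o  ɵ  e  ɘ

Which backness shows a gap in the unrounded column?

back

backness          unrounded  rounded 
front             e         ø       
central           ɘ         ɵ       
back              —         o       
Every backness has an unrounded member except back, where /ɤ/ would be expected.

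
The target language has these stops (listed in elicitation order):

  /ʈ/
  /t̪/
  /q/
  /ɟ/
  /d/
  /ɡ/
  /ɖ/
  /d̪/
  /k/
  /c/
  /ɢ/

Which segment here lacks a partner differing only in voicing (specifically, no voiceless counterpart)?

Dental: /t̪/ ~ /d̪/
Retroflex: /ʈ/ ~ /ɖ/
Palatal: /c/ ~ /ɟ/
Velar: /k/ ~ /ɡ/
Uvular: /q/ ~ /ɢ/
Alveolar: only /d/ (voiced); no voiceless partner.
So /d/ is the unpaired segment.

/d/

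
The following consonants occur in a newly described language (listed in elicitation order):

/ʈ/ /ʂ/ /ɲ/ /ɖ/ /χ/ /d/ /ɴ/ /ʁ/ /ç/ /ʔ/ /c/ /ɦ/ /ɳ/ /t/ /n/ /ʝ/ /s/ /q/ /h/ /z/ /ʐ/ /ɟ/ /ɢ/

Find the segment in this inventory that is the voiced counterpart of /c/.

/ɟ/

/c/ is a voiceless palatal stop.
The voiced counterpart is a voiced palatal stop — in this inventory, /ɟ/.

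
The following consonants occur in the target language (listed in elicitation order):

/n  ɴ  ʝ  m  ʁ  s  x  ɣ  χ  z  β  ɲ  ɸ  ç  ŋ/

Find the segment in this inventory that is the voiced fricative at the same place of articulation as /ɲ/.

/ʝ/

/ɲ/ is a palatal nasal.
The voiced fricative at the same place is a voiced palatal fricative — in this inventory, /ʝ/.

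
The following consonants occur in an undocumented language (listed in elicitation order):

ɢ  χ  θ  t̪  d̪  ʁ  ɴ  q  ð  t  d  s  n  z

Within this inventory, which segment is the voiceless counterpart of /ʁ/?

/ʁ/ is a voiced uvular fricative.
The voiceless counterpart is a voiceless uvular fricative — in this inventory, /χ/.

/χ/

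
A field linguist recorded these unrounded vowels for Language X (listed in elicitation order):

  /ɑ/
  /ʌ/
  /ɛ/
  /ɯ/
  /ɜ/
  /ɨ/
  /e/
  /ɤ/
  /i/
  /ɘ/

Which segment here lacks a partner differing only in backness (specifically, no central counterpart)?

/ɑ/

High: /i/ ~ /ɨ/ ~ /ɯ/
High-mid: /e/ ~ /ɘ/ ~ /ɤ/
Low-mid: /ɛ/ ~ /ɜ/ ~ /ʌ/
Low: only /ɑ/ (back); no central partner.
So /ɑ/ is the unpaired segment.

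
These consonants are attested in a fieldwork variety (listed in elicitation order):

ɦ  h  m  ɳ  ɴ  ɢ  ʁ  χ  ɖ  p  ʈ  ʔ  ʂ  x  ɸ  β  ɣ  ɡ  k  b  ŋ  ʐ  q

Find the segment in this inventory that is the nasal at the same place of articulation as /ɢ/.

/ɢ/ is a voiced uvular stop.
The nasal at the same place is an uvular nasal — in this inventory, /ɴ/.

/ɴ/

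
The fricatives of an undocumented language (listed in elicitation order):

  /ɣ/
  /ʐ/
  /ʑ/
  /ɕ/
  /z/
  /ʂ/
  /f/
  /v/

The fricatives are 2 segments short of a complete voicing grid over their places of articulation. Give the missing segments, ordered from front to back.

place of articulation  voiceless  voiced  
labiodental       f         v       
alveolar          —         z       
retroflex         ʂ         ʐ       
alveolo-palatal   ɕ         ʑ       
velar             —         ɣ       
Gaps, from front to back: alveolar lacks voiceless (/s/); velar lacks voiceless (/x/).

/s/, /x/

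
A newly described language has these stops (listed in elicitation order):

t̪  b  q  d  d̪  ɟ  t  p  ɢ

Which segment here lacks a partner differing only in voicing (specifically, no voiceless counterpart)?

/ɟ/

Bilabial: /p/ ~ /b/
Dental: /t̪/ ~ /d̪/
Alveolar: /t/ ~ /d/
Uvular: /q/ ~ /ɢ/
Palatal: only /ɟ/ (voiced); no voiceless partner.
So /ɟ/ is the unpaired segment.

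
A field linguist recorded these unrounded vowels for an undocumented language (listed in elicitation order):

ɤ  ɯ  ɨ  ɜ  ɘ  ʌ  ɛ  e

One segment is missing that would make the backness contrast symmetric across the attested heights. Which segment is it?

/i/

high: front —, central /ɨ/, back /ɯ/.
high-mid: front /e/, central /ɘ/, back /ɤ/.
low-mid: front /ɛ/, central /ɜ/, back /ʌ/.
The high row has no front member, so the gap is the high front unrounded vowel /i/.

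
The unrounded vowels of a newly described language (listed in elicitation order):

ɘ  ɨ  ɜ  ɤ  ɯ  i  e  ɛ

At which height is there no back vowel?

low-mid

height            front     central   back    
high              i         ɨ         ɯ       
high-mid          e         ɘ         ɤ       
low-mid           ɛ         ɜ         —       
Every height has a back member except low-mid, where /ʌ/ would be expected.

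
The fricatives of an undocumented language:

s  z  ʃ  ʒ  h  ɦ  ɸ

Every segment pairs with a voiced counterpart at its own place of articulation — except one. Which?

/ɸ/

Alveolar: /s/ ~ /z/
Postalveolar: /ʃ/ ~ /ʒ/
Glottal: /h/ ~ /ɦ/
Bilabial: only /ɸ/ (voiceless); no voiced partner.
So /ɸ/ is the unpaired segment.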